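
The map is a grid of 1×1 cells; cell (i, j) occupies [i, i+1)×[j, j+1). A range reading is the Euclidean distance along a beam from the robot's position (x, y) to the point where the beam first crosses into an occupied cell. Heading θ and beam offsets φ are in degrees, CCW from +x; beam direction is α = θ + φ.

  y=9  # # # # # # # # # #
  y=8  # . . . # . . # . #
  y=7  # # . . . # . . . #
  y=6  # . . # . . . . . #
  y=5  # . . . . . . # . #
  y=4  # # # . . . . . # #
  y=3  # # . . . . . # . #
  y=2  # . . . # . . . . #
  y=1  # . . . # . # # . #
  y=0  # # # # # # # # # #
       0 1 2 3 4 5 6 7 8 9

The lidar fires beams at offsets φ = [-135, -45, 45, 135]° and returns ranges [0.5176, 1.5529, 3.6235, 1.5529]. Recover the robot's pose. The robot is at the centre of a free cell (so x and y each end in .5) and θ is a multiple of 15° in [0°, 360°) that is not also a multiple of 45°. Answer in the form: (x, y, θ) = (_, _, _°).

(x, y, θ) = (2.5, 8.5, 210°)

The pose lattice has 49·16 = 784 candidates. Test each by forward raycasting.
  (5.5, 4.5, 105°): beam 1 = 1.7321 ≠ 0.5176 ✗
  (4.5, 3.5, 300°): beam 1 = 1.9319 ≠ 0.5176 ✗
  (5.5, 1.5, 105°): beam 1 = 0.5774 ≠ 0.5176 ✗
  (8.5, 1.5, 105°): beam 1 = 0.5774 ≠ 0.5176 ✗
  (6.5, 7.5, 75°): beam 1 = 1.7321 ≠ 0.5176 ✗
  …
  (2.5, 8.5, 210°): r_1=0.5176, r_2=1.5529, r_3=3.6235, r_4=1.5529 — all match ✓
Unique over the lattice → pose = (2.5, 8.5, 210°).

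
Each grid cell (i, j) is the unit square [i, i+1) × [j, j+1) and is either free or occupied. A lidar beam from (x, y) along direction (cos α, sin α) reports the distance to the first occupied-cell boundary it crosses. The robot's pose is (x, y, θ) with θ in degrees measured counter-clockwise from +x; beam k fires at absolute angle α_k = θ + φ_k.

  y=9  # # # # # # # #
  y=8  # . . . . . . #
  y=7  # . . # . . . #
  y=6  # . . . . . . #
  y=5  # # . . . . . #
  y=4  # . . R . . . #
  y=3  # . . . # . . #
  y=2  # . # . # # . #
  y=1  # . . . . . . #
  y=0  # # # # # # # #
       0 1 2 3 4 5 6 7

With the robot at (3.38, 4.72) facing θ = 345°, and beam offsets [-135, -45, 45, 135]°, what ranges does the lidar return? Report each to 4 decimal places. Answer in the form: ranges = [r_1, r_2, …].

ranges = [2.7482, 1.2400, 4.1800, 4.7600]

beam 1: φ=-135°, α=210°
  dir = (cos 210°, sin 210°) = (-0.8660, -0.5000); from cell (3,4)
  next x-line at t=0.4388, next y-line at t=1.4400; Δt_x=1.1547, Δt_y=2.0000
    x: enter (2,4) at t=0.4388
    y: enter (2,3) at t=1.4400
    x: enter (1,3) at t=1.5935
    x: enter (0,3) at t=2.7482 ← occupied
  → r_1 = 2.7482
beam 2: φ=-45°, α=300°
  dir = (cos 300°, sin 300°) = (0.5000, -0.8660); from cell (3,4)
  next x-line at t=1.2400, next y-line at t=0.8314; Δt_x=2.0000, Δt_y=1.1547
    y: enter (3,3) at t=0.8314
    x: enter (4,3) at t=1.2400 ← occupied
  → r_2 = 1.2400
beam 3: φ=45°, α=30°
  dir = (cos 30°, sin 30°) = (0.8660, 0.5000); from cell (3,4)
  next x-line at t=0.7159, next y-line at t=0.5600; Δt_x=1.1547, Δt_y=2.0000
    y: enter (3,5) at t=0.5600
    x: enter (4,5) at t=0.7159
    x: enter (5,5) at t=1.8706
    y: enter (5,6) at t=2.5600
    x: enter (6,6) at t=3.0253
    x: enter (7,6) at t=4.1800 ← occupied
  → r_3 = 4.1800
beam 4: φ=135°, α=120°
  dir = (cos 120°, sin 120°) = (-0.5000, 0.8660); from cell (3,4)
  next x-line at t=0.7600, next y-line at t=0.3233; Δt_x=2.0000, Δt_y=1.1547
    y: enter (3,5) at t=0.3233
    x: enter (2,5) at t=0.7600
    y: enter (2,6) at t=1.4780
    y: enter (2,7) at t=2.6327
    x: enter (1,7) at t=2.7600
    y: enter (1,8) at t=3.7874
    x: enter (0,8) at t=4.7600 ← occupied
  → r_4 = 4.7600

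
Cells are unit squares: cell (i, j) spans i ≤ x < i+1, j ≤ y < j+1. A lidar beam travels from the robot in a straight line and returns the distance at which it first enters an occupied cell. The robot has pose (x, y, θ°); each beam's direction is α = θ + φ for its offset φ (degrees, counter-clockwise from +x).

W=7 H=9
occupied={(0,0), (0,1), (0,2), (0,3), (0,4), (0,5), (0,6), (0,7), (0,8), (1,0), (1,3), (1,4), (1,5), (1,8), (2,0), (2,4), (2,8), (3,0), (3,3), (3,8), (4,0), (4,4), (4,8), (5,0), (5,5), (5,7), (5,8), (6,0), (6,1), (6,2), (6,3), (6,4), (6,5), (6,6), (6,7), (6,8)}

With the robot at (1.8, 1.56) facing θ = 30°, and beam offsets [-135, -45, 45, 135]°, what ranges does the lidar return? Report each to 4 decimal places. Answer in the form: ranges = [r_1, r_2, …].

ranges = [0.5798, 2.1637, 2.5261, 0.8282]

beam 1: φ=-135°, α=255°
  d=(-0.2588,-0.9659)  start (1,1)  tX=3.0910 tY=0.5798  stride 1/|dx|=3.8637 1/|dy|=1.0353
    cross y-line → (1,0), t=0.5798 (wall)
  → r_1 = 0.5798
beam 2: φ=-45°, α=345°
  d=(0.9659,-0.2588)  start (1,1)  tX=0.2071 tY=2.1637  stride 1/|dx|=1.0353 1/|dy|=3.8637
    cross x-line → (2,1), t=0.2071
    cross x-line → (3,1), t=1.2423
    cross y-line → (3,0), t=2.1637 (wall)
  → r_2 = 2.1637
beam 3: φ=45°, α=75°
  d=(0.2588,0.9659)  start (1,1)  tX=0.7727 tY=0.4555  stride 1/|dx|=3.8637 1/|dy|=1.0353
    cross y-line → (1,2), t=0.4555
    cross x-line → (2,2), t=0.7727
    cross y-line → (2,3), t=1.4908
    cross y-line → (2,4), t=2.5261 (wall)
  → r_3 = 2.5261
beam 4: φ=135°, α=165°
  d=(-0.9659,0.2588)  start (1,1)  tX=0.8282 tY=1.7000  stride 1/|dx|=1.0353 1/|dy|=3.8637
    cross x-line → (0,1), t=0.8282 (wall)
  → r_4 = 0.8282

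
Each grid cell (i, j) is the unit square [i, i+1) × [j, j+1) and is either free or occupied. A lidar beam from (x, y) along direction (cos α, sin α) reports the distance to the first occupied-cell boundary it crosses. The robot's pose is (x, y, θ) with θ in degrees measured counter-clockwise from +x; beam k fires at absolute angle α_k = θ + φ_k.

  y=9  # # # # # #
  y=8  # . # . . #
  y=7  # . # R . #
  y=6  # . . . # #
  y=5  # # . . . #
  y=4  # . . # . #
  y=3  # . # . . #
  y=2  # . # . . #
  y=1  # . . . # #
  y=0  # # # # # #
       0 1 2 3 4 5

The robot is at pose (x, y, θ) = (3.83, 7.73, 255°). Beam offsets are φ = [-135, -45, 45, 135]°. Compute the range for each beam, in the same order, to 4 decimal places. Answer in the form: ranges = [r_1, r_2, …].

beam 1: φ=-135°, α=120°
  cosα=-0.5000 sinα=0.8660 | (3,7) | tMaxX 1.6600 tMaxY 0.3118 | tΔX 2.0000 tΔY 1.1547
    t=0.3118 [y] (3,8)
    t=1.4665 [y] (3,9) — stop
  → r_1 = 1.4665
beam 2: φ=-45°, α=210°
  cosα=-0.8660 sinα=-0.5000 | (3,7) | tMaxX 0.9584 tMaxY 1.4600 | tΔX 1.1547 tΔY 2.0000
    t=0.9584 [x] (2,7) — stop
  → r_2 = 0.9584
beam 3: φ=45°, α=300°
  cosα=0.5000 sinα=-0.8660 | (3,7) | tMaxX 0.3400 tMaxY 0.8429 | tΔX 2.0000 tΔY 1.1547
    t=0.3400 [x] (4,7)
    t=0.8429 [y] (4,6) — stop
  → r_3 = 0.8429
beam 4: φ=135°, α=30°
  cosα=0.8660 sinα=0.5000 | (3,7) | tMaxX 0.1963 tMaxY 0.5400 | tΔX 1.1547 tΔY 2.0000
    t=0.1963 [x] (4,7)
    t=0.5400 [y] (4,8)
    t=1.3510 [x] (5,8) — stop
  → r_4 = 1.3510

ranges = [1.4665, 0.9584, 0.8429, 1.3510]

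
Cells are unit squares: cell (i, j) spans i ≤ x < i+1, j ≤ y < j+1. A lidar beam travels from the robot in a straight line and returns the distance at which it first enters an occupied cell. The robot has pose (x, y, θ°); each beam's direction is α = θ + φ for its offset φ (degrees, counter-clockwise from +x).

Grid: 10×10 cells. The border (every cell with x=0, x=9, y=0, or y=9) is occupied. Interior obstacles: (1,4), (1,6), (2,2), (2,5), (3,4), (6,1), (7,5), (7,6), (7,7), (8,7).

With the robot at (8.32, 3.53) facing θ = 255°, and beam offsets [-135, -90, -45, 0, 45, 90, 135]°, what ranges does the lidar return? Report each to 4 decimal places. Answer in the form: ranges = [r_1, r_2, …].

beam 1: φ=-135°, α=120°
  direction (-0.5000, 0.8660); cell (8,3); t to first gridline: x 0.6400, y 0.5427 (then +2.0000 / +1.1547)
    (8,4) via y @ 0.5427
    (7,4) via x @ 0.6400
    (7,5) via y @ 1.6974  # hit
  → r_1 = 1.6974
beam 2: φ=-90°, α=165°
  direction (-0.9659, 0.2588); cell (8,3); t to first gridline: x 0.3313, y 1.8159 (then +1.0353 / +3.8637)
    (7,3) via x @ 0.3313
    (6,3) via x @ 1.3666
    (6,4) via y @ 1.8159
    (5,4) via x @ 2.4018
    (4,4) via x @ 3.4371
    (3,4) via x @ 4.4724  # hit
  → r_2 = 4.4724
beam 3: φ=-45°, α=210°
  direction (-0.8660, -0.5000); cell (8,3); t to first gridline: x 0.3695, y 1.0600 (then +1.1547 / +2.0000)
    (7,3) via x @ 0.3695
    (7,2) via y @ 1.0600
    (6,2) via x @ 1.5242
    (5,2) via x @ 2.6789
    (5,1) via y @ 3.0600
    (4,1) via x @ 3.8336
    (3,1) via x @ 4.9883
    (3,0) via y @ 5.0600  # hit
  → r_3 = 5.0600
beam 4: φ=0°, α=255°
  direction (-0.2588, -0.9659); cell (8,3); t to first gridline: x 1.2364, y 0.5487 (then +3.8637 / +1.0353)
    (8,2) via y @ 0.5487
    (7,2) via x @ 1.2364
    (7,1) via y @ 1.5840
    (7,0) via y @ 2.6192  # hit
  → r_4 = 2.6192
beam 5: φ=45°, α=300°
  direction (0.5000, -0.8660); cell (8,3); t to first gridline: x 1.3600, y 0.6120 (then +2.0000 / +1.1547)
    (8,2) via y @ 0.6120
    (9,2) via x @ 1.3600  # hit
  → r_5 = 1.3600
beam 6: φ=90°, α=345°
  direction (0.9659, -0.2588); cell (8,3); t to first gridline: x 0.7040, y 2.0478 (then +1.0353 / +3.8637)
    (9,3) via x @ 0.7040  # hit
  → r_6 = 0.7040
beam 7: φ=135°, α=30°
  direction (0.8660, 0.5000); cell (8,3); t to first gridline: x 0.7852, y 0.9400 (then +1.1547 / +2.0000)
    (9,3) via x @ 0.7852  # hit
  → r_7 = 0.7852

ranges = [1.6974, 4.4724, 5.0600, 2.6192, 1.3600, 0.7040, 0.7852]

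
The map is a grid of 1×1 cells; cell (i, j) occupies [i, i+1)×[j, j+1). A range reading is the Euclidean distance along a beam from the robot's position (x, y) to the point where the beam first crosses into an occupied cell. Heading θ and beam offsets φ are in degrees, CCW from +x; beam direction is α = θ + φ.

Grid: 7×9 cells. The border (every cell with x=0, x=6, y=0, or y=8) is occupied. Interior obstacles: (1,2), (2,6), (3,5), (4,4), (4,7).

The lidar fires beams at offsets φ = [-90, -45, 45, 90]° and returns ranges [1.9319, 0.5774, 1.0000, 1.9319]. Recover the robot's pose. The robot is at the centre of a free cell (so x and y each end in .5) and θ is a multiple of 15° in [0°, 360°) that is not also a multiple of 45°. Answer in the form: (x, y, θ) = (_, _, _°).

Enumerate (i+0.5, j+0.5, θ) over the 30 free cells and 16 admissible headings. For each, cast all 4 beams and compare to the given ranges.
  (2.5, 1.5, 120°): beam 1 = 4.0415 ≠ 1.9319 ✗
  (2.5, 2.5, 30°): beam 1 = 1.7321 ≠ 1.9319 ✗
  (3.5, 7.5, 120°): beam 1 = 0.5774 ≠ 1.9319 ✗
  (3.5, 2.5, 345°): beam 1 = 1.5529 ≠ 1.9319 ✗
  …
  (5.5, 5.5, 15°): r_1=1.9319, r_2=0.5774, r_3=1.0000, r_4=1.9319 — all match ✓
Only this pose fits every beam.

(x, y, θ) = (5.5, 5.5, 15°)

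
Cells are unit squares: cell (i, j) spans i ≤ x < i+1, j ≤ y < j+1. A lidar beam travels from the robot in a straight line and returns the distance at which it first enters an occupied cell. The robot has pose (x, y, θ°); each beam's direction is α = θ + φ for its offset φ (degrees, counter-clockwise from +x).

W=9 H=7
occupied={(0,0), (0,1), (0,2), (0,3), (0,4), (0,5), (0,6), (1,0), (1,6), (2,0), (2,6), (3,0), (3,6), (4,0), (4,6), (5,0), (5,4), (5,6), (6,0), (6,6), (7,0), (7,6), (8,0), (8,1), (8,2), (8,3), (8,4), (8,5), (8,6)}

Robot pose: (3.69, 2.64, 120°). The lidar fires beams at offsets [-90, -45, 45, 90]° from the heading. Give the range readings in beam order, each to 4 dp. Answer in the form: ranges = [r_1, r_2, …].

beam 1: φ=-90°, α=30°
  d=(0.8660,0.5000)  start (3,2)  tX=0.3580 tY=0.7200  stride 1/|dx|=1.1547 1/|dy|=2.0000
    cross x-line → (4,2), t=0.3580
    cross y-line → (4,3), t=0.7200
    cross x-line → (5,3), t=1.5127
    cross x-line → (6,3), t=2.6674
    cross y-line → (6,4), t=2.7200
    cross x-line → (7,4), t=3.8221
    cross y-line → (7,5), t=4.7200
    cross x-line → (8,5), t=4.9768 (wall)
  → r_1 = 4.9768
beam 2: φ=-45°, α=75°
  d=(0.2588,0.9659)  start (3,2)  tX=1.1977 tY=0.3727  stride 1/|dx|=3.8637 1/|dy|=1.0353
    cross y-line → (3,3), t=0.3727
    cross x-line → (4,3), t=1.1977
    cross y-line → (4,4), t=1.4080
    cross y-line → (4,5), t=2.4433
    cross y-line → (4,6), t=3.4785 (wall)
  → r_2 = 3.4785
beam 3: φ=45°, α=165°
  d=(-0.9659,0.2588)  start (3,2)  tX=0.7143 tY=1.3909  stride 1/|dx|=1.0353 1/|dy|=3.8637
    cross x-line → (2,2), t=0.7143
    cross y-line → (2,3), t=1.3909
    cross x-line → (1,3), t=1.7496
    cross x-line → (0,3), t=2.7849 (wall)
  → r_3 = 2.7849
beam 4: φ=90°, α=210°
  d=(-0.8660,-0.5000)  start (3,2)  tX=0.7967 tY=1.2800  stride 1/|dx|=1.1547 1/|dy|=2.0000
    cross x-line → (2,2), t=0.7967
    cross y-line → (2,1), t=1.2800
    cross x-line → (1,1), t=1.9514
    cross x-line → (0,1), t=3.1061 (wall)
  → r_4 = 3.1061

ranges = [4.9768, 3.4785, 2.7849, 3.1061]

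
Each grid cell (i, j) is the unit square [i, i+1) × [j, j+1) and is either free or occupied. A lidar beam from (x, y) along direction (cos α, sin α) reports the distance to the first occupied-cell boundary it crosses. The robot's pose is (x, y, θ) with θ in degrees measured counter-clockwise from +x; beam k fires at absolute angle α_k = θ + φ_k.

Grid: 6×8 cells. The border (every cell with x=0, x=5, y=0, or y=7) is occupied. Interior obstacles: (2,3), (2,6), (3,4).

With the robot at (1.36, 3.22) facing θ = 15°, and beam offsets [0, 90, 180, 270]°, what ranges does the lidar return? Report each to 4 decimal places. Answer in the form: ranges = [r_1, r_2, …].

beam 1: φ=0°, α=15°
  direction (0.9659, 0.2588); cell (1,3); t to first gridline: x 0.6626, y 3.0137 (then +1.0353 / +3.8637)
    (2,3) via x @ 0.6626  # hit
  → r_1 = 0.6626
beam 2: φ=90°, α=105°
  direction (-0.2588, 0.9659); cell (1,3); t to first gridline: x 1.3909, y 0.8075 (then +3.8637 / +1.0353)
    (1,4) via y @ 0.8075
    (0,4) via x @ 1.3909  # hit
  → r_2 = 1.3909
beam 3: φ=180°, α=195°
  direction (-0.9659, -0.2588); cell (1,3); t to first gridline: x 0.3727, y 0.8500 (then +1.0353 / +3.8637)
    (0,3) via x @ 0.3727  # hit
  → r_3 = 0.3727
beam 4: φ=270°, α=285°
  direction (0.2588, -0.9659); cell (1,3); t to first gridline: x 2.4728, y 0.2278 (then +3.8637 / +1.0353)
    (1,2) via y @ 0.2278
    (1,1) via y @ 1.2630
    (1,0) via y @ 2.2983  # hit
  → r_4 = 2.2983

ranges = [0.6626, 1.3909, 0.3727, 2.2983]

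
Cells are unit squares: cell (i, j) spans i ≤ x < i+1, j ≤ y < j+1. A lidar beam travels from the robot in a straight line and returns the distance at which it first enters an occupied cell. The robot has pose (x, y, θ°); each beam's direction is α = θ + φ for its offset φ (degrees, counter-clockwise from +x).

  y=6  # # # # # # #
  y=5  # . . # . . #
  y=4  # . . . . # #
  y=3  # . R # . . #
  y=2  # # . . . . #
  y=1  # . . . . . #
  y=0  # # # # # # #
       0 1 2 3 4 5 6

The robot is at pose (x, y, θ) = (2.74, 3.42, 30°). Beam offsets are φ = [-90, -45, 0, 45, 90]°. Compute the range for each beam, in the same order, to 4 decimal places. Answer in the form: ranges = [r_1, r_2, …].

beam 1: φ=-90°, α=300°
  dir = (cos 300°, sin 300°) = (0.5000, -0.8660); from cell (2,3)
  next x-line at t=0.5200, next y-line at t=0.4850; Δt_x=2.0000, Δt_y=1.1547
    y: enter (2,2) at t=0.4850
    x: enter (3,2) at t=0.5200
    y: enter (3,1) at t=1.6397
    x: enter (4,1) at t=2.5200
    y: enter (4,0) at t=2.7944 ← occupied
  → r_1 = 2.7944
beam 2: φ=-45°, α=345°
  dir = (cos 345°, sin 345°) = (0.9659, -0.2588); from cell (2,3)
  next x-line at t=0.2692, next y-line at t=1.6228; Δt_x=1.0353, Δt_y=3.8637
    x: enter (3,3) at t=0.2692 ← occupied
  → r_2 = 0.2692
beam 3: φ=0°, α=30°
  dir = (cos 30°, sin 30°) = (0.8660, 0.5000); from cell (2,3)
  next x-line at t=0.3002, next y-line at t=1.1600; Δt_x=1.1547, Δt_y=2.0000
    x: enter (3,3) at t=0.3002 ← occupied
  → r_3 = 0.3002
beam 4: φ=45°, α=75°
  dir = (cos 75°, sin 75°) = (0.2588, 0.9659); from cell (2,3)
  next x-line at t=1.0046, next y-line at t=0.6005; Δt_x=3.8637, Δt_y=1.0353
    y: enter (2,4) at t=0.6005
    x: enter (3,4) at t=1.0046
    y: enter (3,5) at t=1.6357 ← occupied
  → r_4 = 1.6357
beam 5: φ=90°, α=120°
  dir = (cos 120°, sin 120°) = (-0.5000, 0.8660); from cell (2,3)
  next x-line at t=1.4800, next y-line at t=0.6697; Δt_x=2.0000, Δt_y=1.1547
    y: enter (2,4) at t=0.6697
    x: enter (1,4) at t=1.4800
    y: enter (1,5) at t=1.8244
    y: enter (1,6) at t=2.9791 ← occupied
  → r_5 = 2.9791

ranges = [2.7944, 0.2692, 0.3002, 1.6357, 2.9791]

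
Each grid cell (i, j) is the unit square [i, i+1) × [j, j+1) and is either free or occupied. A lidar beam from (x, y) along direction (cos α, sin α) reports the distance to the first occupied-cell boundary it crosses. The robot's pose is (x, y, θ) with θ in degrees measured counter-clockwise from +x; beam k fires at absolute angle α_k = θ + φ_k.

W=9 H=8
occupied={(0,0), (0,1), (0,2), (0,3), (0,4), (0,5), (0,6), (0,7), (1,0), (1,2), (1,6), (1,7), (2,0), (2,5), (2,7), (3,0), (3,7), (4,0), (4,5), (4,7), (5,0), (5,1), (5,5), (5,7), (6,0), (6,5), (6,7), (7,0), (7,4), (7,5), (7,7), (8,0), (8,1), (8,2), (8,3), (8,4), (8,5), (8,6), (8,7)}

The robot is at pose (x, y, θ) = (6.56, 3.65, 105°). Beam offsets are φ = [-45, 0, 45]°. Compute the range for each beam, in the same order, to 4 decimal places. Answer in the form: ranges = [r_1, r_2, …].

beam 1: φ=-45°, α=60°
  dir = (cos 60°, sin 60°) = (0.5000, 0.8660); from cell (6,3)
  next x-line at t=0.8800, next y-line at t=0.4041; Δt_x=2.0000, Δt_y=1.1547
    y: enter (6,4) at t=0.4041
    x: enter (7,4) at t=0.8800 ← occupied
  → r_1 = 0.8800
beam 2: φ=0°, α=105°
  dir = (cos 105°, sin 105°) = (-0.2588, 0.9659); from cell (6,3)
  next x-line at t=2.1637, next y-line at t=0.3623; Δt_x=3.8637, Δt_y=1.0353
    y: enter (6,4) at t=0.3623
    y: enter (6,5) at t=1.3976 ← occupied
  → r_2 = 1.3976
beam 3: φ=45°, α=150°
  dir = (cos 150°, sin 150°) = (-0.8660, 0.5000); from cell (6,3)
  next x-line at t=0.6466, next y-line at t=0.7000; Δt_x=1.1547, Δt_y=2.0000
    x: enter (5,3) at t=0.6466
    y: enter (5,4) at t=0.7000
    x: enter (4,4) at t=1.8013
    y: enter (4,5) at t=2.7000 ← occupied
  → r_3 = 2.7000

ranges = [0.8800, 1.3976, 2.7000]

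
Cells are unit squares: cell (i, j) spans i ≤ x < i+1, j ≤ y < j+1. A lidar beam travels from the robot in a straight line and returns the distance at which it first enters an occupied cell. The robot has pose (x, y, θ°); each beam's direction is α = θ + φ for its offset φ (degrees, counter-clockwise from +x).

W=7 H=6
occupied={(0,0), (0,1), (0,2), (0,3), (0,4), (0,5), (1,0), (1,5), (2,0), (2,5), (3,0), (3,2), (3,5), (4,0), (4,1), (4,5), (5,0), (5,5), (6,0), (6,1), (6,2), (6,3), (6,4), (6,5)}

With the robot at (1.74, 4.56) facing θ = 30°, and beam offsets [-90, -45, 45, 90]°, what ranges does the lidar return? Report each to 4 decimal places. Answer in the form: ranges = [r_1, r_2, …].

ranges = [2.5200, 4.4103, 0.4555, 0.5081]

beam 1: φ=-90°, α=300°
  dir = (cos 300°, sin 300°) = (0.5000, -0.8660); from cell (1,4)
  next x-line at t=0.5200, next y-line at t=0.6466; Δt_x=2.0000, Δt_y=1.1547
    x: enter (2,4) at t=0.5200
    y: enter (2,3) at t=0.6466
    y: enter (2,2) at t=1.8013
    x: enter (3,2) at t=2.5200 ← occupied
  → r_1 = 2.5200
beam 2: φ=-45°, α=345°
  dir = (cos 345°, sin 345°) = (0.9659, -0.2588); from cell (1,4)
  next x-line at t=0.2692, next y-line at t=2.1637; Δt_x=1.0353, Δt_y=3.8637
    x: enter (2,4) at t=0.2692
    x: enter (3,4) at t=1.3044
    y: enter (3,3) at t=2.1637
    x: enter (4,3) at t=2.3397
    x: enter (5,3) at t=3.3750
    x: enter (6,3) at t=4.4103 ← occupied
  → r_2 = 4.4103
beam 3: φ=45°, α=75°
  dir = (cos 75°, sin 75°) = (0.2588, 0.9659); from cell (1,4)
  next x-line at t=1.0046, next y-line at t=0.4555; Δt_x=3.8637, Δt_y=1.0353
    y: enter (1,5) at t=0.4555 ← occupied
  → r_3 = 0.4555
beam 4: φ=90°, α=120°
  dir = (cos 120°, sin 120°) = (-0.5000, 0.8660); from cell (1,4)
  next x-line at t=1.4800, next y-line at t=0.5081; Δt_x=2.0000, Δt_y=1.1547
    y: enter (1,5) at t=0.5081 ← occupied
  → r_4 = 0.5081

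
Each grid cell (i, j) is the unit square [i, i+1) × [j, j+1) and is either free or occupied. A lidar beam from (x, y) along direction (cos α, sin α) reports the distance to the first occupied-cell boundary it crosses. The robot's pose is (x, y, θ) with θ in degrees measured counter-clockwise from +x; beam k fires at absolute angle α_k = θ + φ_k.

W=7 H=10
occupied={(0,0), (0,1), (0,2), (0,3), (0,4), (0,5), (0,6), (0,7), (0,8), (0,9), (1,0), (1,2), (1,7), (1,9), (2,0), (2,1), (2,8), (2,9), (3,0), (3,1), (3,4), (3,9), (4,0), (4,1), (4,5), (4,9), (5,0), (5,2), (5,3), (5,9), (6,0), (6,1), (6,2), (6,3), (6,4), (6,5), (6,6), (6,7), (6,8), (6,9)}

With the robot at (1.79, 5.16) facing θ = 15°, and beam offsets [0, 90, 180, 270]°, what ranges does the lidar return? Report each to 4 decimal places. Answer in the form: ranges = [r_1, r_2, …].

beam 1: φ=0°, α=15°
  cosα=0.9659 sinα=0.2588 | (1,5) | tMaxX 0.2174 tMaxY 3.2455 | tΔX 1.0353 tΔY 3.8637
    t=0.2174 [x] (2,5)
    t=1.2527 [x] (3,5)
    t=2.2880 [x] (4,5) — stop
  → r_1 = 2.2880
beam 2: φ=90°, α=105°
  cosα=-0.2588 sinα=0.9659 | (1,5) | tMaxX 3.0523 tMaxY 0.8696 | tΔX 3.8637 tΔY 1.0353
    t=0.8696 [y] (1,6)
    t=1.9049 [y] (1,7) — stop
  → r_2 = 1.9049
beam 3: φ=180°, α=195°
  cosα=-0.9659 sinα=-0.2588 | (1,5) | tMaxX 0.8179 tMaxY 0.6182 | tΔX 1.0353 tΔY 3.8637
    t=0.6182 [y] (1,4)
    t=0.8179 [x] (0,4) — stop
  → r_3 = 0.8179
beam 4: φ=270°, α=285°
  cosα=0.2588 sinα=-0.9659 | (1,5) | tMaxX 0.8114 tMaxY 0.1656 | tΔX 3.8637 tΔY 1.0353
    t=0.1656 [y] (1,4)
    t=0.8114 [x] (2,4)
    t=1.2009 [y] (2,3)
    t=2.2362 [y] (2,2)
    t=3.2715 [y] (2,1) — stop
  → r_4 = 3.2715

ranges = [2.2880, 1.9049, 0.8179, 3.2715]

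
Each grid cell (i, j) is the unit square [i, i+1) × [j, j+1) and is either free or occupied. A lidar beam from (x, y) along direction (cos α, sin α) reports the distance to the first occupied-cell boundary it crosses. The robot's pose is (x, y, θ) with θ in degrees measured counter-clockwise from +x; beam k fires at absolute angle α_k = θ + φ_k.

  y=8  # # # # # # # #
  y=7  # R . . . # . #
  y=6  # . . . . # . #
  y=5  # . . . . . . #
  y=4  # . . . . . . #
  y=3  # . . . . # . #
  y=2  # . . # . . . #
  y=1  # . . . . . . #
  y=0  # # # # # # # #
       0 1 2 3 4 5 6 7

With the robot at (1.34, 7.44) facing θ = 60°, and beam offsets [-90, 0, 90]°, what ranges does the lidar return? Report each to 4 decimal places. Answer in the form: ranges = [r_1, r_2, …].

beam 1: φ=-90°, α=330°
  dir = (cos 330°, sin 330°) = (0.8660, -0.5000); from cell (1,7)
  next x-line at t=0.7621, next y-line at t=0.8800; Δt_x=1.1547, Δt_y=2.0000
    x: enter (2,7) at t=0.7621
    y: enter (2,6) at t=0.8800
    x: enter (3,6) at t=1.9168
    y: enter (3,5) at t=2.8800
    x: enter (4,5) at t=3.0715
    x: enter (5,5) at t=4.2262
    y: enter (5,4) at t=4.8800
    x: enter (6,4) at t=5.3809
    x: enter (7,4) at t=6.5356 ← occupied
  → r_1 = 6.5356
beam 2: φ=0°, α=60°
  dir = (cos 60°, sin 60°) = (0.5000, 0.8660); from cell (1,7)
  next x-line at t=1.3200, next y-line at t=0.6466; Δt_x=2.0000, Δt_y=1.1547
    y: enter (1,8) at t=0.6466 ← occupied
  → r_2 = 0.6466
beam 3: φ=90°, α=150°
  dir = (cos 150°, sin 150°) = (-0.8660, 0.5000); from cell (1,7)
  next x-line at t=0.3926, next y-line at t=1.1200; Δt_x=1.1547, Δt_y=2.0000
    x: enter (0,7) at t=0.3926 ← occupied
  → r_3 = 0.3926

ranges = [6.5356, 0.6466, 0.3926]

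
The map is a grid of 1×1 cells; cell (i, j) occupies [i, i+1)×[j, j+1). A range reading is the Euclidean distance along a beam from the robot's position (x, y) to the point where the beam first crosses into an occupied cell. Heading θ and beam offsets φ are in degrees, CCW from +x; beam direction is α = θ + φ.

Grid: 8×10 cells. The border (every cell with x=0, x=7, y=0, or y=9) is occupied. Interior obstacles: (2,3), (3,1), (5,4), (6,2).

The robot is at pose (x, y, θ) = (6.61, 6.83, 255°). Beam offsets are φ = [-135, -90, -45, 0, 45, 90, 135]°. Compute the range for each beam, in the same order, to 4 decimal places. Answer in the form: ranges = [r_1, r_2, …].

ranges = [2.5057, 5.8079, 6.4779, 2.3569, 0.7800, 0.4038, 0.4503]

beam 1: φ=-135°, α=120°
  cosα=-0.5000 sinα=0.8660 | (6,6) | tMaxX 1.2200 tMaxY 0.1963 | tΔX 2.0000 tΔY 1.1547
    t=0.1963 [y] (6,7)
    t=1.2200 [x] (5,7)
    t=1.3510 [y] (5,8)
    t=2.5057 [y] (5,9) — stop
  → r_1 = 2.5057
beam 2: φ=-90°, α=165°
  cosα=-0.9659 sinα=0.2588 | (6,6) | tMaxX 0.6315 tMaxY 0.6568 | tΔX 1.0353 tΔY 3.8637
    t=0.6315 [x] (5,6)
    t=0.6568 [y] (5,7)
    t=1.6668 [x] (4,7)
    t=2.7021 [x] (3,7)
    t=3.7373 [x] (2,7)
    t=4.5205 [y] (2,8)
    t=4.7726 [x] (1,8)
    t=5.8079 [x] (0,8) — stop
  → r_2 = 5.8079
beam 3: φ=-45°, α=210°
  cosα=-0.8660 sinα=-0.5000 | (6,6) | tMaxX 0.7044 tMaxY 1.6600 | tΔX 1.1547 tΔY 2.0000
    t=0.7044 [x] (5,6)
    t=1.6600 [y] (5,5)
    t=1.8591 [x] (4,5)
    t=3.0138 [x] (3,5)
    t=3.6600 [y] (3,4)
    t=4.1685 [x] (2,4)
    t=5.3232 [x] (1,4)
    t=5.6600 [y] (1,3)
    t=6.4779 [x] (0,3) — stop
  → r_3 = 6.4779
beam 4: φ=0°, α=255°
  cosα=-0.2588 sinα=-0.9659 | (6,6) | tMaxX 2.3569 tMaxY 0.8593 | tΔX 3.8637 tΔY 1.0353
    t=0.8593 [y] (6,5)
    t=1.8946 [y] (6,4)
    t=2.3569 [x] (5,4) — stop
  → r_4 = 2.3569
beam 5: φ=45°, α=300°
  cosα=0.5000 sinα=-0.8660 | (6,6) | tMaxX 0.7800 tMaxY 0.9584 | tΔX 2.0000 tΔY 1.1547
    t=0.7800 [x] (7,6) — stop
  → r_5 = 0.7800
beam 6: φ=90°, α=345°
  cosα=0.9659 sinα=-0.2588 | (6,6) | tMaxX 0.4038 tMaxY 3.2069 | tΔX 1.0353 tΔY 3.8637
    t=0.4038 [x] (7,6) — stop
  → r_6 = 0.4038
beam 7: φ=135°, α=30°
  cosα=0.8660 sinα=0.5000 | (6,6) | tMaxX 0.4503 tMaxY 0.3400 | tΔX 1.1547 tΔY 2.0000
    t=0.3400 [y] (6,7)
    t=0.4503 [x] (7,7) — stop
  → r_7 = 0.4503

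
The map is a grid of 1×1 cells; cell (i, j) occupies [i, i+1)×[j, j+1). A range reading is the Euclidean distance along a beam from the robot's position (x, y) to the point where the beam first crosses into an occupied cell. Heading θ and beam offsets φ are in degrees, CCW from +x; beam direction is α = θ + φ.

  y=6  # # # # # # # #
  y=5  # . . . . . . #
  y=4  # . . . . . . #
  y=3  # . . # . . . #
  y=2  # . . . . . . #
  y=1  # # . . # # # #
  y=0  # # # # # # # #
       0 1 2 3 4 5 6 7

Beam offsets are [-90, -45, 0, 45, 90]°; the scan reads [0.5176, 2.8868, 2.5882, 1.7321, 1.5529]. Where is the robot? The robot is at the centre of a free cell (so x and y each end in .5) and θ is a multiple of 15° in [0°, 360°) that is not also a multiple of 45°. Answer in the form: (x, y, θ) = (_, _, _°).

(x, y, θ) = (2.5, 3.5, 105°)

Candidates: 25 free-cell centres × 16 headings = 400 poses. Raycast each; keep the one whose scan matches to 4 dp.
  (5.5, 3.5, 255°): beam 1 = 1.5529 ≠ 0.5176 ✗
  (6.5, 4.5, 330°): beam 1 = 2.8868 ≠ 0.5176 ✗
  (2.5, 3.5, 285°): beam 1 = 1.5529 ≠ 0.5176 ✗
  …
  (2.5, 3.5, 105°): r_1=0.5176, r_2=2.8868, r_3=2.5882, r_4=1.7321, r_5=1.5529 — all match ✓
Only this pose fits every beam.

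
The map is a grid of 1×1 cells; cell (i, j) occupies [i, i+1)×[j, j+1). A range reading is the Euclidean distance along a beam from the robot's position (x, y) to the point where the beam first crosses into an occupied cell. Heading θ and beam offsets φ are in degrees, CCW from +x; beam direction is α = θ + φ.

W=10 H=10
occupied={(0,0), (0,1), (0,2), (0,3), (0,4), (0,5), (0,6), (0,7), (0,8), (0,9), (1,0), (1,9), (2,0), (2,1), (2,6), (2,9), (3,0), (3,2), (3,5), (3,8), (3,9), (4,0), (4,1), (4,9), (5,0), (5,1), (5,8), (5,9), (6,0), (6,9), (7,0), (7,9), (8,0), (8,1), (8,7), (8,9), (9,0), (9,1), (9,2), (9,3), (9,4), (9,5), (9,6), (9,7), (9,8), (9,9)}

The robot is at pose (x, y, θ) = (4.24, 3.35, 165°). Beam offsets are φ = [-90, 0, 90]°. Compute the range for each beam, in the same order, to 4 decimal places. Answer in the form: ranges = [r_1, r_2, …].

beam 1: φ=-90°, α=75°
  d=(0.2588,0.9659)  start (4,3)  tX=2.9364 tY=0.6729  stride 1/|dx|=3.8637 1/|dy|=1.0353
    cross y-line → (4,4), t=0.6729
    cross y-line → (4,5), t=1.7082
    cross y-line → (4,6), t=2.7435
    cross x-line → (5,6), t=2.9364
    cross y-line → (5,7), t=3.7788
    cross y-line → (5,8), t=4.8140 (wall)
  → r_1 = 4.8140
beam 2: φ=0°, α=165°
  d=(-0.9659,0.2588)  start (4,3)  tX=0.2485 tY=2.5114  stride 1/|dx|=1.0353 1/|dy|=3.8637
    cross x-line → (3,3), t=0.2485
    cross x-line → (2,3), t=1.2837
    cross x-line → (1,3), t=2.3190
    cross y-line → (1,4), t=2.5114
    cross x-line → (0,4), t=3.3543 (wall)
  → r_2 = 3.3543
beam 3: φ=90°, α=255°
  d=(-0.2588,-0.9659)  start (4,3)  tX=0.9273 tY=0.3623  stride 1/|dx|=3.8637 1/|dy|=1.0353
    cross y-line → (4,2), t=0.3623
    cross x-line → (3,2), t=0.9273 (wall)
  → r_3 = 0.9273

ranges = [4.8140, 3.3543, 0.9273]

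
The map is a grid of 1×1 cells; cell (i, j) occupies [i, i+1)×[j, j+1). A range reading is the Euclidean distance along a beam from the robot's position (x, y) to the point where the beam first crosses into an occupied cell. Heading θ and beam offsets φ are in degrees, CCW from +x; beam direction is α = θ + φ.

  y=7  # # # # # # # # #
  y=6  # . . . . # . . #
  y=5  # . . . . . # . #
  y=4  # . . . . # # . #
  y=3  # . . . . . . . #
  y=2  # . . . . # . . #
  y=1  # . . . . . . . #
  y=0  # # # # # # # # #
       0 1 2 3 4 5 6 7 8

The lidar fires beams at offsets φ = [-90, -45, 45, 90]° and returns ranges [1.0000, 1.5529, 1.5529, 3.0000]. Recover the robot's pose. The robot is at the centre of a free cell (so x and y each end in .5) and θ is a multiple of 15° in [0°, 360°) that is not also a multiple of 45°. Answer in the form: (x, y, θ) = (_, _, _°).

Enumerate (i+0.5, j+0.5, θ) over the 37 free cells and 16 admissible headings. For each, cast all 4 beams and compare to the given ranges.
  (3.5, 5.5, 345°): beam 1 = 4.6587 ≠ 1.0000 ✗
  (6.5, 2.5, 300°): beam 1 = 0.5774 ≠ 1.0000 ✗
  (6.5, 6.5, 195°): beam 1 = 0.5176 ≠ 1.0000 ✗
  …
  (4.5, 5.5, 60°): r_1=1.0000, r_2=1.5529, r_3=1.5529, r_4=3.0000 — all match ✓
Only this pose fits every beam.

(x, y, θ) = (4.5, 5.5, 60°)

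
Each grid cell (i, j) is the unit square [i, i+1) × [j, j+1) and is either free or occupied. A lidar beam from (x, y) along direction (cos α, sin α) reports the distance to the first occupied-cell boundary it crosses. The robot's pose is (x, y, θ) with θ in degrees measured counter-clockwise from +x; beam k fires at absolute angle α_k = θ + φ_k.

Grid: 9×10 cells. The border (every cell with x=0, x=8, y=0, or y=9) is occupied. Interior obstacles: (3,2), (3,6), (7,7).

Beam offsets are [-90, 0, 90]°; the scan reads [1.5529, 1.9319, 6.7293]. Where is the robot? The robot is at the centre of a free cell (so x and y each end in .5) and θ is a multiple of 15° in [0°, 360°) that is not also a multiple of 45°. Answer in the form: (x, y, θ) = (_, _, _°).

(x, y, θ) = (5.5, 7.5, 195°)

The pose lattice has 53·16 = 848 candidates. Test each by forward raycasting.
  (2.5, 7.5, 285°): beam 2 = 4.6587 ≠ 1.9319 ✗
  (2.5, 4.5, 75°): beam 1 = 5.6940 ≠ 1.5529 ✗
  (4.5, 3.5, 15°): beam 1 = 2.5882 ≠ 1.5529 ✗
  (5.5, 2.5, 60°): beam 1 = 2.8868 ≠ 1.5529 ✗
  …
  (5.5, 7.5, 195°): r_1=1.5529, r_2=1.9319, r_3=6.7293 — all match ✓
No second candidate reproduces the full scan.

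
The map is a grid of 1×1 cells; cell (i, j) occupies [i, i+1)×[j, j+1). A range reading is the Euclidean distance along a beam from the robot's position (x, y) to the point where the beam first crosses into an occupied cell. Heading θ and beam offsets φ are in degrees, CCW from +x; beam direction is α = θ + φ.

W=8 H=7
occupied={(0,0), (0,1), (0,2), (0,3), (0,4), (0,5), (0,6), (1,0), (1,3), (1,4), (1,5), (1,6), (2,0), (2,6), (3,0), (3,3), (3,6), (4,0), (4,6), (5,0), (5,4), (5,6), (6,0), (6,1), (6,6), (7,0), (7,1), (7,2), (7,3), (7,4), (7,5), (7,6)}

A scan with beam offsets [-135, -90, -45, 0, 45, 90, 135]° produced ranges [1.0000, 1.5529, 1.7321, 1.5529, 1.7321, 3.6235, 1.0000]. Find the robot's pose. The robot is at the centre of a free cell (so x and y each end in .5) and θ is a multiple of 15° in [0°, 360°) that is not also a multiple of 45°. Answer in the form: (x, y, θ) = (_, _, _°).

(x, y, θ) = (2.5, 2.5, 255°)

Candidates: 24 free-cell centres × 16 headings = 384 poses. Raycast each; keep the one whose scan matches to 4 dp.
  (4.5, 1.5, 210°): beam 1 = 2.5882 ≠ 1.0000 ✗
  (6.5, 2.5, 30°): beam 1 = 0.5176 ≠ 1.0000 ✗
  (3.5, 4.5, 75°): beam 1 = 0.5774 ≠ 1.0000 ✗
  (5.5, 2.5, 15°): beam 1 = 1.7321 ≠ 1.0000 ✗
  …
  (2.5, 2.5, 255°): r_1=1.0000, r_2=1.5529, r_3=1.7321, r_4=1.5529, r_5=1.7321, r_6=3.6235, r_7=1.0000 — all match ✓
Only this pose fits every beam.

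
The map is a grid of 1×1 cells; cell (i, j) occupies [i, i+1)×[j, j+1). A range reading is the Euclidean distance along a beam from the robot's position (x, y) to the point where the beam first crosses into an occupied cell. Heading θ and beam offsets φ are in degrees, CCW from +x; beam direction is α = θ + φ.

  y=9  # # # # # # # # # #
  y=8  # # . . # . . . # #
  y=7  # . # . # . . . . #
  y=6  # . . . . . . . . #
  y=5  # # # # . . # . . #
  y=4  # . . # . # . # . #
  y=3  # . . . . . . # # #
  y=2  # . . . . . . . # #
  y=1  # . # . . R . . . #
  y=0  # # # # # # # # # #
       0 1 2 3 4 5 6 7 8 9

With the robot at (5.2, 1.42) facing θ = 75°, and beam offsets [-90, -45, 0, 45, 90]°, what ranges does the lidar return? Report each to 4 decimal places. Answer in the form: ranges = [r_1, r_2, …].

beam 1: φ=-90°, α=345°
  dir = (cos 345°, sin 345°) = (0.9659, -0.2588); from cell (5,1)
  next x-line at t=0.8282, next y-line at t=1.6228; Δt_x=1.0353, Δt_y=3.8637
    x: enter (6,1) at t=0.8282
    y: enter (6,0) at t=1.6228 ← occupied
  → r_1 = 1.6228
beam 2: φ=-45°, α=30°
  dir = (cos 30°, sin 30°) = (0.8660, 0.5000); from cell (5,1)
  next x-line at t=0.9238, next y-line at t=1.1600; Δt_x=1.1547, Δt_y=2.0000
    x: enter (6,1) at t=0.9238
    y: enter (6,2) at t=1.1600
    x: enter (7,2) at t=2.0785
    y: enter (7,3) at t=3.1600 ← occupied
  → r_2 = 3.1600
beam 3: φ=0°, α=75°
  dir = (cos 75°, sin 75°) = (0.2588, 0.9659); from cell (5,1)
  next x-line at t=3.0910, next y-line at t=0.6005; Δt_x=3.8637, Δt_y=1.0353
    y: enter (5,2) at t=0.6005
    y: enter (5,3) at t=1.6357
    y: enter (5,4) at t=2.6710 ← occupied
  → r_3 = 2.6710
beam 4: φ=45°, α=120°
  dir = (cos 120°, sin 120°) = (-0.5000, 0.8660); from cell (5,1)
  next x-line at t=0.4000, next y-line at t=0.6697; Δt_x=2.0000, Δt_y=1.1547
    x: enter (4,1) at t=0.4000
    y: enter (4,2) at t=0.6697
    y: enter (4,3) at t=1.8244
    x: enter (3,3) at t=2.4000
    y: enter (3,4) at t=2.9791 ← occupied
  → r_4 = 2.9791
beam 5: φ=90°, α=165°
  dir = (cos 165°, sin 165°) = (-0.9659, 0.2588); from cell (5,1)
  next x-line at t=0.2071, next y-line at t=2.2409; Δt_x=1.0353, Δt_y=3.8637
    x: enter (4,1) at t=0.2071
    x: enter (3,1) at t=1.2423
    y: enter (3,2) at t=2.2409
    x: enter (2,2) at t=2.2776
    x: enter (1,2) at t=3.3129
    x: enter (0,2) at t=4.3482 ← occupied
  → r_5 = 4.3482

ranges = [1.6228, 3.1600, 2.6710, 2.9791, 4.3482]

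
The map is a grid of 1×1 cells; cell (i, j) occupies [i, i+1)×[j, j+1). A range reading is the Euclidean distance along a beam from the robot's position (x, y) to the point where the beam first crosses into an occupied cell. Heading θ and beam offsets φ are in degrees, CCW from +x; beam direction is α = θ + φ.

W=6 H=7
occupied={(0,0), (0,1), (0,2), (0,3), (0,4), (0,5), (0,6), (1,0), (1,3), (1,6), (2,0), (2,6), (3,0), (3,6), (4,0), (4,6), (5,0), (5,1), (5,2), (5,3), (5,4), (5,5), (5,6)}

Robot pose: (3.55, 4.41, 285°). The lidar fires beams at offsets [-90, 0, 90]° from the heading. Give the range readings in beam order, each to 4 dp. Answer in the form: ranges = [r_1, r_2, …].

beam 1: φ=-90°, α=195°
  dir = (cos 195°, sin 195°) = (-0.9659, -0.2588); from cell (3,4)
  next x-line at t=0.5694, next y-line at t=1.5841; Δt_x=1.0353, Δt_y=3.8637
    x: enter (2,4) at t=0.5694
    y: enter (2,3) at t=1.5841
    x: enter (1,3) at t=1.6047 ← occupied
  → r_1 = 1.6047
beam 2: φ=0°, α=285°
  dir = (cos 285°, sin 285°) = (0.2588, -0.9659); from cell (3,4)
  next x-line at t=1.7387, next y-line at t=0.4245; Δt_x=3.8637, Δt_y=1.0353
    y: enter (3,3) at t=0.4245
    y: enter (3,2) at t=1.4597
    x: enter (4,2) at t=1.7387
    y: enter (4,1) at t=2.4950
    y: enter (4,0) at t=3.5303 ← occupied
  → r_2 = 3.5303
beam 3: φ=90°, α=15°
  dir = (cos 15°, sin 15°) = (0.9659, 0.2588); from cell (3,4)
  next x-line at t=0.4659, next y-line at t=2.2796; Δt_x=1.0353, Δt_y=3.8637
    x: enter (4,4) at t=0.4659
    x: enter (5,4) at t=1.5012 ← occupied
  → r_3 = 1.5012

ranges = [1.6047, 3.5303, 1.5012]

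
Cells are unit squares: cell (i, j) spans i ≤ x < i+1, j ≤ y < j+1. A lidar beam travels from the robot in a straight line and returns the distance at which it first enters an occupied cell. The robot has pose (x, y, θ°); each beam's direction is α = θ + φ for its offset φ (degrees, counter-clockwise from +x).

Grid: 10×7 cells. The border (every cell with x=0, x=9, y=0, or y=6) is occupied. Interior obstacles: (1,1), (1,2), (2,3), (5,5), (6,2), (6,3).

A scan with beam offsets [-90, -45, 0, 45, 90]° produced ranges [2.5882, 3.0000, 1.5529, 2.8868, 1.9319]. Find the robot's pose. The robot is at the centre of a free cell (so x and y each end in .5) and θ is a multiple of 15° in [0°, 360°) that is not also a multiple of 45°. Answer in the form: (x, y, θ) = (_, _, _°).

(x, y, θ) = (8.5, 3.5, 195°)

Candidates: 34 free-cell centres × 16 headings = 544 poses. Raycast each; keep the one whose scan matches to 4 dp.
  (1.5, 5.5, 285°): beam 1 = 0.5176 ≠ 2.5882 ✗
  (4.5, 2.5, 345°): beam 1 = 1.5529 ≠ 2.5882 ✗
  (6.5, 4.5, 210°): beam 1 = 1.0000 ≠ 2.5882 ✗
  (7.5, 2.5, 150°): beam 1 = 3.0000 ≠ 2.5882 ✗
  …
  (8.5, 3.5, 195°): r_1=2.5882, r_2=3.0000, r_3=1.5529, r_4=2.8868, r_5=1.9319 — all match ✓
Only this pose fits every beam.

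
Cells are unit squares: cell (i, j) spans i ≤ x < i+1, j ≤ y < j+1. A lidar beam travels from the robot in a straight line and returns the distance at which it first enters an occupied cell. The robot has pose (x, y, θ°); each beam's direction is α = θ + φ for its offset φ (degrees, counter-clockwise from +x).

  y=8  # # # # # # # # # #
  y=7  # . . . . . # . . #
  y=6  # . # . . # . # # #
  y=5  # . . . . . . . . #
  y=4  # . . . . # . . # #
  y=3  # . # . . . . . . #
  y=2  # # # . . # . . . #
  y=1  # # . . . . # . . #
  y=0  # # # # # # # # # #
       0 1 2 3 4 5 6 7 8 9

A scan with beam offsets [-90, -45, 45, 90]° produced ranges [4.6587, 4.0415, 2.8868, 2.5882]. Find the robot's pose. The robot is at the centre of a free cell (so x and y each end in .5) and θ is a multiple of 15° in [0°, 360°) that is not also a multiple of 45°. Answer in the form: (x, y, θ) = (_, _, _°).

(x, y, θ) = (4.5, 3.5, 195°)

Enumerate (i+0.5, j+0.5, θ) over the 43 free cells and 16 admissible headings. For each, cast all 4 beams and compare to the given ranges.
  (8.5, 1.5, 15°): beam 1 = 0.5176 ≠ 4.6587 ✗
  (3.5, 7.5, 300°): beam 1 = 1.0000 ≠ 4.6587 ✗
  (4.5, 4.5, 105°): beam 1 = 0.5176 ≠ 4.6587 ✗
  …
  (4.5, 3.5, 195°): r_1=4.6587, r_2=4.0415, r_3=2.8868, r_4=2.5882 — all match ✓
Unique over the lattice → pose = (4.5, 3.5, 195°).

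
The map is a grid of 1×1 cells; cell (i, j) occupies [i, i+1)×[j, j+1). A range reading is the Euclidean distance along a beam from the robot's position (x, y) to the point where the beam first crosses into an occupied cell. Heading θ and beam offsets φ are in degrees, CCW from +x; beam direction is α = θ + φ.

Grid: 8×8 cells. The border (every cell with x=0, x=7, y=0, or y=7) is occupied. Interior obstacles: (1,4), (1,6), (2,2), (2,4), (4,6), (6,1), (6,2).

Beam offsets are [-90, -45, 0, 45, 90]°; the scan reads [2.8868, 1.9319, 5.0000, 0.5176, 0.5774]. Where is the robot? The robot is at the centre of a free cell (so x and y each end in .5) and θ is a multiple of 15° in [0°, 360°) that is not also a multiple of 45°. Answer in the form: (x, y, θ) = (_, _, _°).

(x, y, θ) = (3.5, 6.5, 300°)

Enumerate (i+0.5, j+0.5, θ) over the 29 free cells and 16 admissible headings. For each, cast all 5 beams and compare to the given ranges.
  (3.5, 2.5, 75°): beam 1 = 2.5882 ≠ 2.8868 ✗
  (4.5, 3.5, 15°): beam 1 = 2.5882 ≠ 2.8868 ✗
  (5.5, 5.5, 255°): beam 1 = 3.6235 ≠ 2.8868 ✗
  (4.5, 2.5, 240°): beam 1 = 3.0000 ≠ 2.8868 ✗
  …
  (3.5, 6.5, 300°): r_1=2.8868, r_2=1.9319, r_3=5.0000, r_4=0.5176, r_5=0.5774 — all match ✓
Unique over the lattice → pose = (3.5, 6.5, 300°).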